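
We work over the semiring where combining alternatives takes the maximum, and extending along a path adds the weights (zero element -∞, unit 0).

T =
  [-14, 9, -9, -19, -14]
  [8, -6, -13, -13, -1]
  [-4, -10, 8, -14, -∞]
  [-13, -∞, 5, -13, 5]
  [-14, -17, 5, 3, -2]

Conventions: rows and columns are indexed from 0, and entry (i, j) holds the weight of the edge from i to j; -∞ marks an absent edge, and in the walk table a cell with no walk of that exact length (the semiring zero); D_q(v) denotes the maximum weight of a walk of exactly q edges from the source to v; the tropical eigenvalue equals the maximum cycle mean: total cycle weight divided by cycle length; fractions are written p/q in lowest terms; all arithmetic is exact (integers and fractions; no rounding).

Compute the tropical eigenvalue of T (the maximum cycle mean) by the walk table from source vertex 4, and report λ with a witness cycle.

q=0: [-∞, -∞, -∞, -∞, 0]
q=1: [-14, -17, 5, 3, -2]
q=2: [1, -5, 13, 1, 8]
q=3: [9, 10, 21, 11, 6]
q=4: [18, 18, 29, 9, 16]
q=5: [26, 27, 37, 19, 17]
Optimal cycle mean attained by: cycle 0->1->0, total 9 + 8, length 2.
Answer: λ = 17/2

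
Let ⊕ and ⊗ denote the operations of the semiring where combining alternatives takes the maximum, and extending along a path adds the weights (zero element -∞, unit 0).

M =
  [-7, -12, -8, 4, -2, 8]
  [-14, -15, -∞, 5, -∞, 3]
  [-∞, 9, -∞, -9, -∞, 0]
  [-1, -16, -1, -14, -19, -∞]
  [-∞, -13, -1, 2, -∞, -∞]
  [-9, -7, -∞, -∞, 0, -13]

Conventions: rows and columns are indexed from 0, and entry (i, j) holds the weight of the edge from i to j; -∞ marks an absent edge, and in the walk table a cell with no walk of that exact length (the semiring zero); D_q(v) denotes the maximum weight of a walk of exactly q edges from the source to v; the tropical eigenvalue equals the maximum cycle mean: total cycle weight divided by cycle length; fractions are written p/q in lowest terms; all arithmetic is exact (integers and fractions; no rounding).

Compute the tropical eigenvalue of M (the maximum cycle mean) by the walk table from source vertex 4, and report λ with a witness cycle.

q=0: [-∞, -∞, -∞, -∞, 0, -∞]
q=1: [-∞, -13, -1, 2, -∞, -∞]
q=2: [1, 8, 1, -8, -17, -1]
q=3: [-6, 10, -7, 13, -1, 11]
q=4: [12, 4, 12, 15, 11, 13]
q=5: [14, 21, 14, 16, 13, 20]
q=6: [15, 23, 15, 26, 20, 24]
Optimal cycle mean attained by: cycle 1->3->2->1, total 5 + (-1) + 9, length 3.
Answer: λ = 13/3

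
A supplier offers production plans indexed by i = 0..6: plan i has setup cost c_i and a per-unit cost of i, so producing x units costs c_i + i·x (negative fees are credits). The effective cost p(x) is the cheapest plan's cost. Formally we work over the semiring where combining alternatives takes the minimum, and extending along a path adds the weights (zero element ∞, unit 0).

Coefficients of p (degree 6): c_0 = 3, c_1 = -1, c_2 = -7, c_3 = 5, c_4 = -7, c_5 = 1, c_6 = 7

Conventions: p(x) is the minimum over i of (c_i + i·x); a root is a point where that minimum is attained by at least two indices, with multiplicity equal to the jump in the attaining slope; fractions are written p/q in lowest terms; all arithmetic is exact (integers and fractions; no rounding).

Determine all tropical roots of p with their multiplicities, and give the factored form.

hull edge (i=0, c=3) to (i=2, c=-7): slope -5, span 2
hull edge (i=2, c=-7) to (i=4, c=-7): slope 0, span 2
hull edge (i=4, c=-7) to (i=6, c=7): slope 7, span 2
Factored form: p(x) = 7 ⊗ (x ⊕ (-7)) ⊗ (x ⊕ (-7)) ⊗ (x ⊕ 0) ⊗ (x ⊕ 0) ⊗ (x ⊕ 5) ⊗ (x ⊕ 5)
Answer: roots = -7 (mult 2), 0 (mult 2), 5 (mult 2)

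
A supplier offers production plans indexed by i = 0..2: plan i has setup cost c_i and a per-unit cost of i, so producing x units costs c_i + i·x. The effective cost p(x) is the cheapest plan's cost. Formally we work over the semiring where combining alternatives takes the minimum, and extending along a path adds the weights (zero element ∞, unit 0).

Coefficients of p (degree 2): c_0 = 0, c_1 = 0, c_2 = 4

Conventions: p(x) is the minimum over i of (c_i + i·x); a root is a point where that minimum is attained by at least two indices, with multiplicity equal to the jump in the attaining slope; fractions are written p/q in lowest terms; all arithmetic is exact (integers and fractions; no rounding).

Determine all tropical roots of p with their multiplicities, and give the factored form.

hull edge (i=0, c=0) to (i=1, c=0): slope 0, span 1
hull edge (i=1, c=0) to (i=2, c=4): slope 4, span 1
Factored form: p(x) = 4 ⊗ (x ⊕ (-4)) ⊗ (x ⊕ 0)
Answer: roots = -4 (mult 1), 0 (mult 1)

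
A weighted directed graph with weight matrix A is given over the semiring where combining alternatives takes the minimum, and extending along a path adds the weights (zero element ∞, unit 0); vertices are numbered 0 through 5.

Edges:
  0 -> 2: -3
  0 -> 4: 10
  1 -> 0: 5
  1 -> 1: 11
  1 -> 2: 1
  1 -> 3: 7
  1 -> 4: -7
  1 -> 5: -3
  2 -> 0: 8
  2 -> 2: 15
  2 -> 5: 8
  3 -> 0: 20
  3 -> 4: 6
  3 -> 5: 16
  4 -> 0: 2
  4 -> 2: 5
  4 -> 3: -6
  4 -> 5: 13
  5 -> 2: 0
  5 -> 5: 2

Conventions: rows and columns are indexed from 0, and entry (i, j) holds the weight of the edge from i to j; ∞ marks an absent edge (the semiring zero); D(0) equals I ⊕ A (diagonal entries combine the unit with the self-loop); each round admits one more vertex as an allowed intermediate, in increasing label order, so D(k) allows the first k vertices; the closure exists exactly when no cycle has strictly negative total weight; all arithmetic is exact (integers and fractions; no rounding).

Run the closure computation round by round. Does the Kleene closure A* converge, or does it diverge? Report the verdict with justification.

D(0):
  [0, ∞, -3, ∞, 10, ∞]
  [5, 0, 1, 7, -7, -3]
  [8, ∞, 0, ∞, ∞, 8]
  [20, ∞, ∞, 0, 6, 16]
  [2, ∞, 5, -6, 0, 13]
  [∞, ∞, 0, ∞, ∞, 0]
D(1):
  [0, ∞, -3, ∞, 10, ∞]
  [5, 0, 1, 7, -7, -3]
  [8, ∞, 0, ∞, 18, 8]
  [20, ∞, 17, 0, 6, 16]
  [2, ∞, -1, -6, 0, 13]
  [∞, ∞, 0, ∞, ∞, 0]
D(2):
  [0, ∞, -3, ∞, 10, ∞]
  [5, 0, 1, 7, -7, -3]
  [8, ∞, 0, ∞, 18, 8]
  [20, ∞, 17, 0, 6, 16]
  [2, ∞, -1, -6, 0, 13]
  [∞, ∞, 0, ∞, ∞, 0]
D(3):
  [0, ∞, -3, ∞, 10, 5]
  [5, 0, 1, 7, -7, -3]
  [8, ∞, 0, ∞, 18, 8]
  [20, ∞, 17, 0, 6, 16]
  [2, ∞, -1, -6, 0, 7]
  [8, ∞, 0, ∞, 18, 0]
D(4):
  [0, ∞, -3, ∞, 10, 5]
  [5, 0, 1, 7, -7, -3]
  [8, ∞, 0, ∞, 18, 8]
  [20, ∞, 17, 0, 6, 16]
  [2, ∞, -1, -6, 0, 7]
  [8, ∞, 0, ∞, 18, 0]
D(5):
  [0, ∞, -3, 4, 10, 5]
  [-5, 0, -8, -13, -7, -3]
  [8, ∞, 0, 12, 18, 8]
  [8, ∞, 5, 0, 6, 13]
  [2, ∞, -1, -6, 0, 7]
  [8, ∞, 0, 12, 18, 0]
D(6):
  [0, ∞, -3, 4, 10, 5]
  [-5, 0, -8, -13, -7, -3]
  [8, ∞, 0, 12, 18, 8]
  [8, ∞, 5, 0, 6, 13]
  [2, ∞, -1, -6, 0, 7]
  [8, ∞, 0, 12, 18, 0]
Key observation: every diagonal entry stays at the unit through all rounds, so no improving cycle exists.
Answer: CONVERGES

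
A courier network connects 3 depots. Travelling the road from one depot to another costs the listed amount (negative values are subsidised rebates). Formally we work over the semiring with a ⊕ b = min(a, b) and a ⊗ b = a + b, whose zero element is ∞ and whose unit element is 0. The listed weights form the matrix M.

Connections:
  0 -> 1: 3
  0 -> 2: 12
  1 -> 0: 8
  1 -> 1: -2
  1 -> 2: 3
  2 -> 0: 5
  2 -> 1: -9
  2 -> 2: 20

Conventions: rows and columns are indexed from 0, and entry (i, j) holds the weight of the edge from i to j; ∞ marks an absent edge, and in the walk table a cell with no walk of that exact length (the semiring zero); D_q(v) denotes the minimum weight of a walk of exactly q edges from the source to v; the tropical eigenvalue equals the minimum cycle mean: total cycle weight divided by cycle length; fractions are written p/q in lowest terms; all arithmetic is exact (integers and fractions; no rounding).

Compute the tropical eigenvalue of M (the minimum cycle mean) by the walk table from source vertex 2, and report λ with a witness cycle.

q=0: [∞, ∞, 0]
q=1: [5, -9, 20]
q=2: [-1, -11, -6]
q=3: [-3, -15, -8]
Optimal cycle mean attained by: cycle 1->2->1, total 3 + (-9), length 2.
Answer: λ = -3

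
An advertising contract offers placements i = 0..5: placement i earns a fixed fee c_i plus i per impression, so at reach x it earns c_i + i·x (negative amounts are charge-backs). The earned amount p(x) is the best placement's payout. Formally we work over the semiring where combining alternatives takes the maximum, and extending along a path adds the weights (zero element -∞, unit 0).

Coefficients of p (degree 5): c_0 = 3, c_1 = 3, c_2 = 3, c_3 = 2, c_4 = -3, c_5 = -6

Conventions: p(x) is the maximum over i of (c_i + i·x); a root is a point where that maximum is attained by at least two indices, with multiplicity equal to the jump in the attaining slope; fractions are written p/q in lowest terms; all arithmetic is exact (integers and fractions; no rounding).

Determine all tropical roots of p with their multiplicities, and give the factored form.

hull edge (i=0, c=3) to (i=2, c=3): slope 0, span 2
hull edge (i=2, c=3) to (i=3, c=2): slope -1, span 1
hull edge (i=3, c=2) to (i=5, c=-6): slope -4, span 2
Factored form: p(x) = -6 ⊗ (x ⊕ 0) ⊗ (x ⊕ 0) ⊗ (x ⊕ 1) ⊗ (x ⊕ 4) ⊗ (x ⊕ 4)
Answer: roots = 0 (mult 2), 1 (mult 1), 4 (mult 2)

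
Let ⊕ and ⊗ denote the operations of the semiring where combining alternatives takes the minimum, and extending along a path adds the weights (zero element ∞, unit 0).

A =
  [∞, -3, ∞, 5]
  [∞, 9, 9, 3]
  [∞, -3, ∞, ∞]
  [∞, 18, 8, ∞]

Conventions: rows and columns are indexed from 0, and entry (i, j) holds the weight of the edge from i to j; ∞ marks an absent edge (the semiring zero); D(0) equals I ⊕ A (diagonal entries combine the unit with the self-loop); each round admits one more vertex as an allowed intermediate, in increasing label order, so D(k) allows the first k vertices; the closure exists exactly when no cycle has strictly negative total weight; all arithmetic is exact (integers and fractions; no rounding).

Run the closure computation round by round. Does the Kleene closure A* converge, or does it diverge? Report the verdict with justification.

D(0):
  [0, -3, ∞, 5]
  [∞, 0, 9, 3]
  [∞, -3, 0, ∞]
  [∞, 18, 8, 0]
D(1):
  [0, -3, ∞, 5]
  [∞, 0, 9, 3]
  [∞, -3, 0, ∞]
  [∞, 18, 8, 0]
D(2):
  [0, -3, 6, 0]
  [∞, 0, 9, 3]
  [∞, -3, 0, 0]
  [∞, 18, 8, 0]
D(3):
  [0, -3, 6, 0]
  [∞, 0, 9, 3]
  [∞, -3, 0, 0]
  [∞, 5, 8, 0]
D(4):
  [0, -3, 6, 0]
  [∞, 0, 9, 3]
  [∞, -3, 0, 0]
  [∞, 5, 8, 0]
Key observation: every diagonal entry stays at the unit through all rounds, so no improving cycle exists.
Answer: CONVERGES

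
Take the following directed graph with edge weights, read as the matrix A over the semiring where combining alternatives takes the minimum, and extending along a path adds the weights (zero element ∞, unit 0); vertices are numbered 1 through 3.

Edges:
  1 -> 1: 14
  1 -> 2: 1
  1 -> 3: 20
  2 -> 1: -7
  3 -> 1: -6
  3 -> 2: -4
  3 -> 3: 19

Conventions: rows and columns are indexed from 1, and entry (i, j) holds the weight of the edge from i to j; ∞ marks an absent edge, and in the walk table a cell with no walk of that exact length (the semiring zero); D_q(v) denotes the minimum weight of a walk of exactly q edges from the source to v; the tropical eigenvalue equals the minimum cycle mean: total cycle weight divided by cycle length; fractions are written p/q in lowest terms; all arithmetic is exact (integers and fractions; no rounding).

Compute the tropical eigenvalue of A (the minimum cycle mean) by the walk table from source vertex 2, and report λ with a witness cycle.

q=0: [∞, 0, ∞]
q=1: [-7, ∞, ∞]
q=2: [7, -6, 13]
q=3: [-13, 8, 27]
Optimal cycle mean attained by: cycle 1->2->1, total 1 + (-7), length 2.
Answer: λ = -3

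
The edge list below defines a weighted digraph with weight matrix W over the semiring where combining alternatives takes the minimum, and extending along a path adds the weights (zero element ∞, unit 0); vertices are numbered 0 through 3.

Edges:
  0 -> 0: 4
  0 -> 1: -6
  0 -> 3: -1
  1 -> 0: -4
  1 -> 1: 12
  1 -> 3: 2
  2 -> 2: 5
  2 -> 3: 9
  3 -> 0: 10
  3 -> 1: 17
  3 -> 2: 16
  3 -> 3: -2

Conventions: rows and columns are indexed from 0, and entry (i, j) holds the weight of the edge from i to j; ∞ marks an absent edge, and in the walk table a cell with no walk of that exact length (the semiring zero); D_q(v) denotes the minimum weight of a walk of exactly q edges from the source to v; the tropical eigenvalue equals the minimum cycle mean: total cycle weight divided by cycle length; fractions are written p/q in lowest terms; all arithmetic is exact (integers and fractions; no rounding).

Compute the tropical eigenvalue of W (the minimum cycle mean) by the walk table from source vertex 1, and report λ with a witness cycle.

q=0: [∞, 0, ∞, ∞]
q=1: [-4, 12, ∞, 2]
q=2: [0, -10, 18, -5]
q=3: [-14, -6, 11, -8]
q=4: [-10, -20, 8, -15]
Optimal cycle mean attained by: cycle 0->1->0, total (-6) + (-4), length 2.
Answer: λ = -5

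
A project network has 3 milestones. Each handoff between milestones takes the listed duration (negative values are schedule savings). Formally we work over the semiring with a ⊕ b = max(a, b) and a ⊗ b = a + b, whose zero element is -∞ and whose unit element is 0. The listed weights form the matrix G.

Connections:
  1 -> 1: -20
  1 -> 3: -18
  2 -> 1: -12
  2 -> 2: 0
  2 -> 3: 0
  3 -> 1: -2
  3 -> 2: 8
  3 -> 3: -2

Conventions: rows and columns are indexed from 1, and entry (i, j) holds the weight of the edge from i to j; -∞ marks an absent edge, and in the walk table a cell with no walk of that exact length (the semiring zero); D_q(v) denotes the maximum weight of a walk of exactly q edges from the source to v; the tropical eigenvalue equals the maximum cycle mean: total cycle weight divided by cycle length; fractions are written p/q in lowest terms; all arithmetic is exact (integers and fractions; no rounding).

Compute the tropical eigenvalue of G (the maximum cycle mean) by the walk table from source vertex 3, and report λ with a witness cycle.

q=0: [-∞, -∞, 0]
q=1: [-2, 8, -2]
q=2: [-4, 8, 8]
q=3: [6, 16, 8]
Optimal cycle mean attained by: cycle 2->3->2, total 0 + 8, length 2.
Answer: λ = 4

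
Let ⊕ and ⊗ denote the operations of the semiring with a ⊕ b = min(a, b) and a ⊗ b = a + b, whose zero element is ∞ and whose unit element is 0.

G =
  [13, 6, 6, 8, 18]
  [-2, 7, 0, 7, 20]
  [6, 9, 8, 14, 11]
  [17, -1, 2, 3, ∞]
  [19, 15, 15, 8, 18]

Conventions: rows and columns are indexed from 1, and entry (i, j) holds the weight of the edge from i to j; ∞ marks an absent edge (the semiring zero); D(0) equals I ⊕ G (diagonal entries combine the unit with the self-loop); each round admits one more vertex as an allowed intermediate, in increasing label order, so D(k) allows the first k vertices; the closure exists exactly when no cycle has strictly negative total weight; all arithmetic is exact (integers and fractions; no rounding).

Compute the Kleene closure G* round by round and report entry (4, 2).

D(0):
  [0, 6, 6, 8, 18]
  [-2, 0, 0, 7, 20]
  [6, 9, 0, 14, 11]
  [17, -1, 2, 0, ∞]
  [19, 15, 15, 8, 0]
D(1):
  [0, 6, 6, 8, 18]
  [-2, 0, 0, 6, 16]
  [6, 9, 0, 14, 11]
  [17, -1, 2, 0, 35]
  [19, 15, 15, 8, 0]
D(2):
  [0, 6, 6, 8, 18]
  [-2, 0, 0, 6, 16]
  [6, 9, 0, 14, 11]
  [-3, -1, -1, 0, 15]
  [13, 15, 15, 8, 0]
D(3):
  [0, 6, 6, 8, 17]
  [-2, 0, 0, 6, 11]
  [6, 9, 0, 14, 11]
  [-3, -1, -1, 0, 10]
  [13, 15, 15, 8, 0]
D(4):
  [0, 6, 6, 8, 17]
  [-2, 0, 0, 6, 11]
  [6, 9, 0, 14, 11]
  [-3, -1, -1, 0, 10]
  [5, 7, 7, 8, 0]
D(5):
  [0, 6, 6, 8, 17]
  [-2, 0, 0, 6, 11]
  [6, 9, 0, 14, 11]
  [-3, -1, -1, 0, 10]
  [5, 7, 7, 8, 0]
Answer: G*[4][2] = -1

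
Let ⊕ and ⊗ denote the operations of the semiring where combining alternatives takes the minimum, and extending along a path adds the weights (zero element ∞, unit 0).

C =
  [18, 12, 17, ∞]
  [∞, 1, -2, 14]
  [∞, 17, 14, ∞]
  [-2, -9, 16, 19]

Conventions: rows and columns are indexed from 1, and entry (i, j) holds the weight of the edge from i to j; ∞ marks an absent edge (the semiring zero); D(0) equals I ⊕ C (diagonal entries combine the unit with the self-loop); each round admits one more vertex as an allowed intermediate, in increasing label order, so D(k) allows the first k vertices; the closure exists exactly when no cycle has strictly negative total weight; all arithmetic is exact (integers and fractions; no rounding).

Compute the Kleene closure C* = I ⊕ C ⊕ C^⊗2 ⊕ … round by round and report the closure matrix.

D(0):
  [0, 12, 17, ∞]
  [∞, 0, -2, 14]
  [∞, 17, 0, ∞]
  [-2, -9, 16, 0]
D(1):
  [0, 12, 17, ∞]
  [∞, 0, -2, 14]
  [∞, 17, 0, ∞]
  [-2, -9, 15, 0]
D(2):
  [0, 12, 10, 26]
  [∞, 0, -2, 14]
  [∞, 17, 0, 31]
  [-2, -9, -11, 0]
D(3):
  [0, 12, 10, 26]
  [∞, 0, -2, 14]
  [∞, 17, 0, 31]
  [-2, -9, -11, 0]
D(4):
  [0, 12, 10, 26]
  [12, 0, -2, 14]
  [29, 17, 0, 31]
  [-2, -9, -11, 0]
Answer: C* = [[0, 12, 10, 26], [12, 0, -2, 14], [29, 17, 0, 31], [-2, -9, -11, 0]]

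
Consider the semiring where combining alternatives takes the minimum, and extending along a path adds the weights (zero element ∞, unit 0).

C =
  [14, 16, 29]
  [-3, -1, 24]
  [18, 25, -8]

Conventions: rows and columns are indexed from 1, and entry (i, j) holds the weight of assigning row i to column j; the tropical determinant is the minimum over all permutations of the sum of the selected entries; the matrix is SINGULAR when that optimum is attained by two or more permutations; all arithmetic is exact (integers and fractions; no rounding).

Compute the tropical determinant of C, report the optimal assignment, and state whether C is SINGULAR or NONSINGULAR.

σ = (1, 2, 3): 14 + (-1) + (-8) = 5
σ = (1, 3, 2): 14 + 24 + 25 = 63
σ = (2, 1, 3): 16 + (-3) + (-8) = 5
σ = (2, 3, 1): 16 + 24 + 18 = 58
σ = (3, 1, 2): 29 + (-3) + 25 = 51
σ = (3, 2, 1): 29 + (-1) + 18 = 46
Optimal value attained by: σ = (1, 2, 3).
Answer: det⊕(C) = 5; verdict: SINGULAR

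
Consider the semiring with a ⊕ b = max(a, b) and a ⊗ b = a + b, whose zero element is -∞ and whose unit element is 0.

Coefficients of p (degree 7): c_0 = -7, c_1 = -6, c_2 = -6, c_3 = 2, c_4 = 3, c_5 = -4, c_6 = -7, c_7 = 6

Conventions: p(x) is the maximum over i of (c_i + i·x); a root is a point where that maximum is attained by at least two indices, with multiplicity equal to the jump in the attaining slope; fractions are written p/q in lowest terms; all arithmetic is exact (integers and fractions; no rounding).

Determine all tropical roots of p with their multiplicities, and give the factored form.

hull edge (i=0, c=-7) to (i=3, c=2): slope 3, span 3
hull edge (i=3, c=2) to (i=7, c=6): slope 1, span 4
Factored form: p(x) = 6 ⊗ (x ⊕ (-3)) ⊗ (x ⊕ (-3)) ⊗ (x ⊕ (-3)) ⊗ (x ⊕ (-1)) ⊗ (x ⊕ (-1)) ⊗ (x ⊕ (-1)) ⊗ (x ⊕ (-1))
Answer: roots = -3 (mult 3), -1 (mult 4)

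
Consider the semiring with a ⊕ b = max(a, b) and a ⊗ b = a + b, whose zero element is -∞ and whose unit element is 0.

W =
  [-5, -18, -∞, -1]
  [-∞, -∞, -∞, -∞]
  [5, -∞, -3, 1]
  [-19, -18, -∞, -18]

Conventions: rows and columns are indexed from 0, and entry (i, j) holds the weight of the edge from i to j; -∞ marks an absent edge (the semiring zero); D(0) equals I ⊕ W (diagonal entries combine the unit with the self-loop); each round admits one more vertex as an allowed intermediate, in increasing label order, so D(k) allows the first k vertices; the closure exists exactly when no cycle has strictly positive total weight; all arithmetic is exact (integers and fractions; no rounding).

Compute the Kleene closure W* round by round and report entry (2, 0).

D(0):
  [0, -18, -∞, -1]
  [-∞, 0, -∞, -∞]
  [5, -∞, 0, 1]
  [-19, -18, -∞, 0]
D(1):
  [0, -18, -∞, -1]
  [-∞, 0, -∞, -∞]
  [5, -13, 0, 4]
  [-19, -18, -∞, 0]
D(2):
  [0, -18, -∞, -1]
  [-∞, 0, -∞, -∞]
  [5, -13, 0, 4]
  [-19, -18, -∞, 0]
D(3):
  [0, -18, -∞, -1]
  [-∞, 0, -∞, -∞]
  [5, -13, 0, 4]
  [-19, -18, -∞, 0]
D(4):
  [0, -18, -∞, -1]
  [-∞, 0, -∞, -∞]
  [5, -13, 0, 4]
  [-19, -18, -∞, 0]
Answer: W*[2][0] = 5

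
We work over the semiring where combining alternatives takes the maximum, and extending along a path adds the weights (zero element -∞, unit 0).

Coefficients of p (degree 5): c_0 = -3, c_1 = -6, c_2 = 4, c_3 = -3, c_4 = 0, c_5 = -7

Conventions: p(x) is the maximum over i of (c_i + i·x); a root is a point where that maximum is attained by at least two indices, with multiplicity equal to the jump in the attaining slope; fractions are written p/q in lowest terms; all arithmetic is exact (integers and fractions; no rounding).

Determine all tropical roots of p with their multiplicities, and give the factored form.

hull edge (i=0, c=-3) to (i=2, c=4): slope 7/2, span 2
hull edge (i=2, c=4) to (i=4, c=0): slope -2, span 2
hull edge (i=4, c=0) to (i=5, c=-7): slope -7, span 1
Factored form: p(x) = -7 ⊗ (x ⊕ (-7/2)) ⊗ (x ⊕ (-7/2)) ⊗ (x ⊕ 2) ⊗ (x ⊕ 2) ⊗ (x ⊕ 7)
Answer: roots = -7/2 (mult 2), 2 (mult 2), 7 (mult 1)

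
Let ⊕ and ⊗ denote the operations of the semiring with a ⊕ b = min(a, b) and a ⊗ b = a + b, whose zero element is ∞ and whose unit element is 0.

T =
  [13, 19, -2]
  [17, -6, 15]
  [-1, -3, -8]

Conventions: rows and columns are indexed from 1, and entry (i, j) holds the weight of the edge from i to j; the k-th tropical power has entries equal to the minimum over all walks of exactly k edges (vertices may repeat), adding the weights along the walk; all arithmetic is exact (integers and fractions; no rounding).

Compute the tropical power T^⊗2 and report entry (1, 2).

T^⊗2:
  [-3, -5, -10]
  [11, -12, 7]
  [-9, -11, -16]
Key observation: the optimum is the walk 1->3->2, with weight (-2) + (-3) = -5.
Optimal value attained by: walk 1->3->2.
Answer: (T^⊗2)[1][2] = -5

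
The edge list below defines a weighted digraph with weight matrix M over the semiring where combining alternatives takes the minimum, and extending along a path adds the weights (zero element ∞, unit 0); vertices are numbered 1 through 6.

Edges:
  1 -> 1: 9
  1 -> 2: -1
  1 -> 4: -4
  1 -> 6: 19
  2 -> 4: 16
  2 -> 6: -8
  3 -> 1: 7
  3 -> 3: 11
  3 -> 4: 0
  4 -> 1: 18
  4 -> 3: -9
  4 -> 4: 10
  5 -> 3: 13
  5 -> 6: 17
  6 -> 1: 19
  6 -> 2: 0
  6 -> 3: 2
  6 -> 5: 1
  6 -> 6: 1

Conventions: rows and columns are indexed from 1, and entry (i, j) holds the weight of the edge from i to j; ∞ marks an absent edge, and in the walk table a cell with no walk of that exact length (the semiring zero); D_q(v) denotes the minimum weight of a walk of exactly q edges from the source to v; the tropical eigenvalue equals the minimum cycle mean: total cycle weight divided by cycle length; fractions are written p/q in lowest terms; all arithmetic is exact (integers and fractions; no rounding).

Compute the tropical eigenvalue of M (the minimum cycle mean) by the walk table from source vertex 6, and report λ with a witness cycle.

q=0: [∞, ∞, ∞, ∞, ∞, 0]
q=1: [19, 0, 2, ∞, 1, 1]
q=2: [9, 1, 3, 2, 2, -8]
q=3: [10, -8, -7, 3, -7, -7]
q=4: [0, -7, -6, -7, -6, -16]
q=5: [1, -16, -16, -6, -15, -15]
q=6: [-9, -15, -15, -16, -14, -24]
Optimal cycle mean attained by: cycle 3->4->3, total 0 + (-9), length 2.
Answer: λ = -9/2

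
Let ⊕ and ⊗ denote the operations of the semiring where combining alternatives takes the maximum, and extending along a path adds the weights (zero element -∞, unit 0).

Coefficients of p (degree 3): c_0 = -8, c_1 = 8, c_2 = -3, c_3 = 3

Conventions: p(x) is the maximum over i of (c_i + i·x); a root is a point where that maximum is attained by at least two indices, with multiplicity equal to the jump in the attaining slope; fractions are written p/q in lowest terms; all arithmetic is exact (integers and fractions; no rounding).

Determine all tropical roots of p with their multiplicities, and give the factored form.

hull edge (i=0, c=-8) to (i=1, c=8): slope 16, span 1
hull edge (i=1, c=8) to (i=3, c=3): slope -5/2, span 2
Factored form: p(x) = 3 ⊗ (x ⊕ (-16)) ⊗ (x ⊕ 5/2) ⊗ (x ⊕ 5/2)
Answer: roots = -16 (mult 1), 5/2 (mult 2)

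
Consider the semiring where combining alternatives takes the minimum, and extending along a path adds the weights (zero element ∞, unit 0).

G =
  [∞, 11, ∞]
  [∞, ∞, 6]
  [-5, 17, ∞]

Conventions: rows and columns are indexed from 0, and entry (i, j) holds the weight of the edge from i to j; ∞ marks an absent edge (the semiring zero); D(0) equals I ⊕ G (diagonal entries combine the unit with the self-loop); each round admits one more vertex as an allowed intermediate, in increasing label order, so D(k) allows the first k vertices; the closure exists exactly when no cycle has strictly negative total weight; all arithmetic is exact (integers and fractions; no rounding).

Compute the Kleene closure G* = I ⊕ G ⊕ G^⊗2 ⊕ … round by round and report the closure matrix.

D(0):
  [0, 11, ∞]
  [∞, 0, 6]
  [-5, 17, 0]
D(1):
  [0, 11, ∞]
  [∞, 0, 6]
  [-5, 6, 0]
D(2):
  [0, 11, 17]
  [∞, 0, 6]
  [-5, 6, 0]
D(3):
  [0, 11, 17]
  [1, 0, 6]
  [-5, 6, 0]
Answer: G* = [[0, 11, 17], [1, 0, 6], [-5, 6, 0]]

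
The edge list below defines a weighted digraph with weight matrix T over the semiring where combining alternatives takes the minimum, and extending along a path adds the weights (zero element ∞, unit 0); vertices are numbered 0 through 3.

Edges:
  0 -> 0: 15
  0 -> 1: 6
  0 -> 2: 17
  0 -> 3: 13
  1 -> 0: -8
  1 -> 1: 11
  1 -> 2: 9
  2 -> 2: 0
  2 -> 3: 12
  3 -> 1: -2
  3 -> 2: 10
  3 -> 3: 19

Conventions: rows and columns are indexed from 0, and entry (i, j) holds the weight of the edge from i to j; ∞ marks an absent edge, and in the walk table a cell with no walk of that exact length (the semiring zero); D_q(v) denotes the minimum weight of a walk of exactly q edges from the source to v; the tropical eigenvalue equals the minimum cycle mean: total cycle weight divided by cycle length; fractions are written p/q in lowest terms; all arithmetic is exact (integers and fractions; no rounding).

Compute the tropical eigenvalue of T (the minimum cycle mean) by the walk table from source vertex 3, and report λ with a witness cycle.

q=0: [∞, ∞, ∞, 0]
q=1: [∞, -2, 10, 19]
q=2: [-10, 9, 7, 22]
q=3: [1, -4, 7, 3]
q=4: [-12, 1, 5, 14]
Optimal cycle mean attained by: cycle 0->1->0, total 6 + (-8), length 2.
Answer: λ = -1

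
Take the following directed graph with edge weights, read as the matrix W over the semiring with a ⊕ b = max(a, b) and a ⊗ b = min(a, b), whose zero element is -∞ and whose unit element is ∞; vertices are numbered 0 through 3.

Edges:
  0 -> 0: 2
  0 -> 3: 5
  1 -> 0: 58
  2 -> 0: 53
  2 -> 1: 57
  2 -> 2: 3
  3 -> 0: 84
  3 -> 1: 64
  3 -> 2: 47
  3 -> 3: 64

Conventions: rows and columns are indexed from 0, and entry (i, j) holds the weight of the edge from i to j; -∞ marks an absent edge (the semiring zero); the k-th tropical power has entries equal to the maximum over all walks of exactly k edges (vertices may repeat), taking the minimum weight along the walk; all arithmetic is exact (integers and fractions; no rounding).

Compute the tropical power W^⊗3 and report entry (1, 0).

W^⊗2:
  [5, 5, 5, 5]
  [2, -∞, -∞, 5]
  [57, 3, 3, 5]
  [64, 64, 47, 64]
W^⊗3:
  [5, 5, 5, 5]
  [5, 5, 5, 5]
  [5, 5, 5, 5]
  [64, 64, 47, 64]
Key observation: the optimum is the walk 1->0->3->0, with weight 58 min 5 min 84 = 5.
Optimal value attained by: walk 1->0->3->0.
Answer: (W^⊗3)[1][0] = 5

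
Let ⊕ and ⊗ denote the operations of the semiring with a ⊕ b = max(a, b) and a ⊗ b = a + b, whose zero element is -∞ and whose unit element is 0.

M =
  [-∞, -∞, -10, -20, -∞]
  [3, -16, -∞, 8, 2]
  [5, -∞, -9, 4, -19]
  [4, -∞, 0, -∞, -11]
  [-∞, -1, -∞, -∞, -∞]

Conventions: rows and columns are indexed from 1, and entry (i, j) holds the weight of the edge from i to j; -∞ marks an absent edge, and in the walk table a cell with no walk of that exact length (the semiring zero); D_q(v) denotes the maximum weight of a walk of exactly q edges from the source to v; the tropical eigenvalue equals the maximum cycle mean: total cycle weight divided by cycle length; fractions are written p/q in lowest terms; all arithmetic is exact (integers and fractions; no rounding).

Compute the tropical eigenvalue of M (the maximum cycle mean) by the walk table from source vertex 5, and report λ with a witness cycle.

q=0: [-∞, -∞, -∞, -∞, 0]
q=1: [-∞, -1, -∞, -∞, -∞]
q=2: [2, -17, -∞, 7, 1]
q=3: [11, 0, 7, -9, -4]
q=4: [12, -5, 1, 11, 2]
q=5: [15, 1, 11, 5, 0]
Optimal cycle mean attained by: cycle 3->4->3, total 4 + 0, length 2.
Answer: λ = 2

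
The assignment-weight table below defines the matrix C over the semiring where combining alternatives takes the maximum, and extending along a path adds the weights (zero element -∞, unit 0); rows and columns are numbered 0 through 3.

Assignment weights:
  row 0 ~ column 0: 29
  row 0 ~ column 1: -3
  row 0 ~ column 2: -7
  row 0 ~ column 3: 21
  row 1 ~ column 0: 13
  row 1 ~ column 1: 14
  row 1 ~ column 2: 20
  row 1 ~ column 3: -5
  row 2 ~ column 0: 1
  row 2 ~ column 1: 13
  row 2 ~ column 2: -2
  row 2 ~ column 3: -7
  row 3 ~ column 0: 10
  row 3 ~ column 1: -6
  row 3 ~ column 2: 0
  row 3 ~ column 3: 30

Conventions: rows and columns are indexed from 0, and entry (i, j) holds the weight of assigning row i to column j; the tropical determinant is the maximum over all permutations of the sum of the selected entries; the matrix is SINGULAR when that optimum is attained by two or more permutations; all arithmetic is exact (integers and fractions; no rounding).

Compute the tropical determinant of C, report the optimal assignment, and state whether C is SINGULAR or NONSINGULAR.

σ = (0, 1, 2, 3): 29 + 14 + (-2) + 30 = 71
σ = (0, 1, 3, 2): 29 + 14 + (-7) + 0 = 36
σ = (0, 2, 1, 3): 29 + 20 + 13 + 30 = 92
σ = (0, 2, 3, 1): 29 + 20 + (-7) + (-6) = 36
σ = (0, 3, 1, 2): 29 + (-5) + 13 + 0 = 37
σ = (0, 3, 2, 1): 29 + (-5) + (-2) + (-6) = 16
σ = (1, 0, 2, 3): (-3) + 13 + (-2) + 30 = 38
σ = (1, 0, 3, 2): (-3) + 13 + (-7) + 0 = 3
σ = (1, 2, 0, 3): (-3) + 20 + 1 + 30 = 48
σ = (1, 2, 3, 0): (-3) + 20 + (-7) + 10 = 20
σ = (1, 3, 0, 2): (-3) + (-5) + 1 + 0 = -7
σ = (1, 3, 2, 0): (-3) + (-5) + (-2) + 10 = 0
σ = (2, 0, 1, 3): (-7) + 13 + 13 + 30 = 49
σ = (2, 0, 3, 1): (-7) + 13 + (-7) + (-6) = -7
σ = (2, 1, 0, 3): (-7) + 14 + 1 + 30 = 38
σ = (2, 1, 3, 0): (-7) + 14 + (-7) + 10 = 10
σ = (2, 3, 0, 1): (-7) + (-5) + 1 + (-6) = -17
σ = (2, 3, 1, 0): (-7) + (-5) + 13 + 10 = 11
σ = (3, 0, 1, 2): 21 + 13 + 13 + 0 = 47
σ = (3, 0, 2, 1): 21 + 13 + (-2) + (-6) = 26
σ = (3, 1, 0, 2): 21 + 14 + 1 + 0 = 36
σ = (3, 1, 2, 0): 21 + 14 + (-2) + 10 = 43
σ = (3, 2, 0, 1): 21 + 20 + 1 + (-6) = 36
σ = (3, 2, 1, 0): 21 + 20 + 13 + 10 = 64
Optimal value attained by: σ = (0, 2, 1, 3).
Answer: det⊕(C) = 92; verdict: NONSINGULAR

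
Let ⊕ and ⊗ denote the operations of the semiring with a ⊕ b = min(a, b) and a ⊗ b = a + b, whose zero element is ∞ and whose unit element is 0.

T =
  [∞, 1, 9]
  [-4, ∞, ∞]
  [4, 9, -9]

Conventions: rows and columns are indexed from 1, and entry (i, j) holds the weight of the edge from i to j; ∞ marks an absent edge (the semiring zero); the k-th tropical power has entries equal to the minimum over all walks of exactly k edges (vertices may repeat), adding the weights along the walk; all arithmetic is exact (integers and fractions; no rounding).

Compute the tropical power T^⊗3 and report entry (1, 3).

T^⊗2:
  [-3, 18, 0]
  [∞, -3, 5]
  [-5, 0, -18]
T^⊗3:
  [4, -2, -9]
  [-7, 14, -4]
  [-14, -9, -27]
Key observation: the optimum is the walk 1->3->3->3, with weight 9 + (-9) + (-9) = -9.
Optimal value attained by: walk 1->3->3->3.
Answer: (T^⊗3)[1][3] = -9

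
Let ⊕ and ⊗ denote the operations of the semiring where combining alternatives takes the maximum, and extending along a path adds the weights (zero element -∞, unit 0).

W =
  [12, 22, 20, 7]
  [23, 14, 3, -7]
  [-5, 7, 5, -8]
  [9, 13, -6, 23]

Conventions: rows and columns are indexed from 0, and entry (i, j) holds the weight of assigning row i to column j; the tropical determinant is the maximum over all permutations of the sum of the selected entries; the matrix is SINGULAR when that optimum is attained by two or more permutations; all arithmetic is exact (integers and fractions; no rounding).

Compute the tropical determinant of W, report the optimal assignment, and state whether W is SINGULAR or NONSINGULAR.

σ = (0, 1, 2, 3): 12 + 14 + 5 + 23 = 54
σ = (0, 1, 3, 2): 12 + 14 + (-8) + (-6) = 12
σ = (0, 2, 1, 3): 12 + 3 + 7 + 23 = 45
σ = (0, 2, 3, 1): 12 + 3 + (-8) + 13 = 20
σ = (0, 3, 1, 2): 12 + (-7) + 7 + (-6) = 6
σ = (0, 3, 2, 1): 12 + (-7) + 5 + 13 = 23
σ = (1, 0, 2, 3): 22 + 23 + 5 + 23 = 73
σ = (1, 0, 3, 2): 22 + 23 + (-8) + (-6) = 31
σ = (1, 2, 0, 3): 22 + 3 + (-5) + 23 = 43
σ = (1, 2, 3, 0): 22 + 3 + (-8) + 9 = 26
σ = (1, 3, 0, 2): 22 + (-7) + (-5) + (-6) = 4
σ = (1, 3, 2, 0): 22 + (-7) + 5 + 9 = 29
σ = (2, 0, 1, 3): 20 + 23 + 7 + 23 = 73
σ = (2, 0, 3, 1): 20 + 23 + (-8) + 13 = 48
σ = (2, 1, 0, 3): 20 + 14 + (-5) + 23 = 52
σ = (2, 1, 3, 0): 20 + 14 + (-8) + 9 = 35
σ = (2, 3, 0, 1): 20 + (-7) + (-5) + 13 = 21
σ = (2, 3, 1, 0): 20 + (-7) + 7 + 9 = 29
σ = (3, 0, 1, 2): 7 + 23 + 7 + (-6) = 31
σ = (3, 0, 2, 1): 7 + 23 + 5 + 13 = 48
σ = (3, 1, 0, 2): 7 + 14 + (-5) + (-6) = 10
σ = (3, 1, 2, 0): 7 + 14 + 5 + 9 = 35
σ = (3, 2, 0, 1): 7 + 3 + (-5) + 13 = 18
σ = (3, 2, 1, 0): 7 + 3 + 7 + 9 = 26
Optimal value attained by: σ = (1, 0, 2, 3).
Answer: det⊕(W) = 73; verdict: SINGULAR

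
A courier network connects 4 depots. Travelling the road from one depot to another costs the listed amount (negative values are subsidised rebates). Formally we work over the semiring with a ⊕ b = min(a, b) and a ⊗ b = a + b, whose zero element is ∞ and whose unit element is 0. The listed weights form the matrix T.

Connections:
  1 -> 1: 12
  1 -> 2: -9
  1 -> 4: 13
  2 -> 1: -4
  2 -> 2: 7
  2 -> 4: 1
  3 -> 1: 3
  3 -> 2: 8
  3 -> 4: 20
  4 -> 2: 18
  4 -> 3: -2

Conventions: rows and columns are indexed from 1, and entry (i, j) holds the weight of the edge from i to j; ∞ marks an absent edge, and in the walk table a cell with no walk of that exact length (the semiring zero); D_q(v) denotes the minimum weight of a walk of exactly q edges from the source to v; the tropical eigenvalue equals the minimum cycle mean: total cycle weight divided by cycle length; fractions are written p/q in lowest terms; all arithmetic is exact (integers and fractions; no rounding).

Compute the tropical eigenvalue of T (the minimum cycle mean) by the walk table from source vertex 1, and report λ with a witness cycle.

q=0: [0, ∞, ∞, ∞]
q=1: [12, -9, ∞, 13]
q=2: [-13, -2, 11, -8]
q=3: [-6, -22, -10, -1]
q=4: [-26, -15, -3, -21]
Optimal cycle mean attained by: cycle 1->2->1, total (-9) + (-4), length 2.
Answer: λ = -13/2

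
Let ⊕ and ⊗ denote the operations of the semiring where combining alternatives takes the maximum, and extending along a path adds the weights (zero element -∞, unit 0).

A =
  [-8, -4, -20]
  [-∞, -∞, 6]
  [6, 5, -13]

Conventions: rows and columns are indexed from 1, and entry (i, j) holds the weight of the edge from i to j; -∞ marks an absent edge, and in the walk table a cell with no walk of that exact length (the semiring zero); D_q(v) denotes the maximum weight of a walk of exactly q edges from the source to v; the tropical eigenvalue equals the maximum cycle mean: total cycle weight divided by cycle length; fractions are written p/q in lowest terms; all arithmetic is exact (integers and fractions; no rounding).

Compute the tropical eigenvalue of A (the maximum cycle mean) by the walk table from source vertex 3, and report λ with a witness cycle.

q=0: [-∞, -∞, 0]
q=1: [6, 5, -13]
q=2: [-2, 2, 11]
q=3: [17, 16, 8]
Optimal cycle mean attained by: cycle 2->3->2, total 6 + 5, length 2.
Answer: λ = 11/2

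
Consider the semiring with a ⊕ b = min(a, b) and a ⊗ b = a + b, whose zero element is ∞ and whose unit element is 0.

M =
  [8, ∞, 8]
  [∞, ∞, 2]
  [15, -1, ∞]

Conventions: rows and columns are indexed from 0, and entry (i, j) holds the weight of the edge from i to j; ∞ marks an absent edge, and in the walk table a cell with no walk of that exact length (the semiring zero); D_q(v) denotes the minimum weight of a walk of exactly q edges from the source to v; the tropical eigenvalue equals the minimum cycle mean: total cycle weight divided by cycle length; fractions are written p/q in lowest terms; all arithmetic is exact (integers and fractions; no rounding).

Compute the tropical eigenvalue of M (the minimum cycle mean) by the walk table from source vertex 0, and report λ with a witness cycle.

q=0: [0, ∞, ∞]
q=1: [8, ∞, 8]
q=2: [16, 7, 16]
q=3: [24, 15, 9]
Optimal cycle mean attained by: cycle 1->2->1, total 2 + (-1), length 2.
Answer: λ = 1/2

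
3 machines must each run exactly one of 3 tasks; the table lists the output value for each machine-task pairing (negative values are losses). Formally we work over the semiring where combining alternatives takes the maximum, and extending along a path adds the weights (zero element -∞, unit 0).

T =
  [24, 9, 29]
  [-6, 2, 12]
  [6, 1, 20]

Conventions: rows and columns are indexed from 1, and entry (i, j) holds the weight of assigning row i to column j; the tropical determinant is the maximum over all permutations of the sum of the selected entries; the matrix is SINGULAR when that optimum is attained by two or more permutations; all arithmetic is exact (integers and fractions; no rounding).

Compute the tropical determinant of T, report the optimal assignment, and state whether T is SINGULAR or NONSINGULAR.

σ = (1, 2, 3): 24 + 2 + 20 = 46
σ = (1, 3, 2): 24 + 12 + 1 = 37
σ = (2, 1, 3): 9 + (-6) + 20 = 23
σ = (2, 3, 1): 9 + 12 + 6 = 27
σ = (3, 1, 2): 29 + (-6) + 1 = 24
σ = (3, 2, 1): 29 + 2 + 6 = 37
Optimal value attained by: σ = (1, 2, 3).
Answer: det⊕(T) = 46; verdict: NONSINGULAR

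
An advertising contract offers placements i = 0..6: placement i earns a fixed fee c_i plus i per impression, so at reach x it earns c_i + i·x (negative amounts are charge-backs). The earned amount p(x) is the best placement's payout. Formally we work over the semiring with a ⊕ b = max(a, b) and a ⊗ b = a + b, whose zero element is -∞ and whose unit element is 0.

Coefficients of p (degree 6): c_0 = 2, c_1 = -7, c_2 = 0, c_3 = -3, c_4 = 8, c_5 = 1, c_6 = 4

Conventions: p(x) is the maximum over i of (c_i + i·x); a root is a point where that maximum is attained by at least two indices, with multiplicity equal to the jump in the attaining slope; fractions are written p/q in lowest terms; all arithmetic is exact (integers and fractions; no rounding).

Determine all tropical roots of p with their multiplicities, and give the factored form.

hull edge (i=0, c=2) to (i=4, c=8): slope 3/2, span 4
hull edge (i=4, c=8) to (i=6, c=4): slope -2, span 2
Factored form: p(x) = 4 ⊗ (x ⊕ (-3/2)) ⊗ (x ⊕ (-3/2)) ⊗ (x ⊕ (-3/2)) ⊗ (x ⊕ (-3/2)) ⊗ (x ⊕ 2) ⊗ (x ⊕ 2)
Answer: roots = -3/2 (mult 4), 2 (mult 2)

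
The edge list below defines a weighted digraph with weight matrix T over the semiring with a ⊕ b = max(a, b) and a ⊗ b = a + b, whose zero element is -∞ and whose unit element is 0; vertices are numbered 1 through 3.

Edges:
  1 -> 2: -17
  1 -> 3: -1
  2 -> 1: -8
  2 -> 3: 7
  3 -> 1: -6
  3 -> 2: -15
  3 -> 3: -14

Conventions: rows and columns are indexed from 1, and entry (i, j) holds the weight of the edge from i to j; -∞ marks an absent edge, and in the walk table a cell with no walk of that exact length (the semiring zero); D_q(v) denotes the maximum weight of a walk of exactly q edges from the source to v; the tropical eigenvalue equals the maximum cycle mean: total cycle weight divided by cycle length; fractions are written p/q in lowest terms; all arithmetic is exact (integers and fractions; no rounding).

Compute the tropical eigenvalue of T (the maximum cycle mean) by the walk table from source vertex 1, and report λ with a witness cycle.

q=0: [0, -∞, -∞]
q=1: [-∞, -17, -1]
q=2: [-7, -16, -10]
q=3: [-16, -24, -8]
Optimal cycle mean attained by: cycle 1->3->1, total (-1) + (-6), length 2.
Answer: λ = -7/2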